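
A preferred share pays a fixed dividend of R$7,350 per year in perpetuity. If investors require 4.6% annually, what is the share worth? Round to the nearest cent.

R$159,782.61

PV = PMT / i = 7350 / 0.046 = 159,782.6087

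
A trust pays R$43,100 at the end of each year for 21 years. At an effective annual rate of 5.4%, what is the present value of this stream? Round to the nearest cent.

Annuity factor a(21|0.054) = 12.381557; PV = 43100 × 12.381557 = 533,645.0996

R$533,645.10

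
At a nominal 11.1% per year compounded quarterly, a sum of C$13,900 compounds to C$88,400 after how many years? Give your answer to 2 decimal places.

16.90 years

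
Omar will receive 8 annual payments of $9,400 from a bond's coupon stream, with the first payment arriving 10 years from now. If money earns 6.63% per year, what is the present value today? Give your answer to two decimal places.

$31,954.60

PV at t=9 (ordinary 8-year annuity): 9400 × a(8|0.0663) = 9400 × 6.057873 = 56,944.0099
PV₀ = 56,944.0099 / (1+0.0663)^9 = 56,944.0099 / 1.782029 = 31,954.5984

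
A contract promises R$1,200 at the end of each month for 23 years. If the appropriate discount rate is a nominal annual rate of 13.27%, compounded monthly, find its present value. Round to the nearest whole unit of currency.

R$103,300

i = 0.1327/12 = 0.0110583 per month; n = 23·12 = 276.
Annuity factor a(276|0.0110583) = 86.083682; PV = 1200 × 86.083682 = 103,300.4190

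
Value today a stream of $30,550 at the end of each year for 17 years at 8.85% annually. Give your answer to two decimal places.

$263,542.40

Annuity factor a(17|0.0885) = 8.626593; PV = 30550 × 8.626593 = 263,542.4029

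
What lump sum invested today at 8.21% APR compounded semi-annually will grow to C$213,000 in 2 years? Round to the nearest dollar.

C$181,340

i = 0.0821/2 = 0.04105 per half-year; n = 2·2 = 4.
PV = FV·(1+i)^(−n) = 213,000 × 0.851361 = 181,339.8489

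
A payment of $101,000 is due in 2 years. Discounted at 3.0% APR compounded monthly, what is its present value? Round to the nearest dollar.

$95,125

With 12 periods per year: i = 0.0025, n = 24.
PV = 101,000 / (1 + 0.0025)^24 = 101,000 / 1.061757 = 95,125.3402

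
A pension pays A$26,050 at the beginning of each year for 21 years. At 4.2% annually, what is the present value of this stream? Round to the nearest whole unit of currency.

PV = 26050 × [1 − (1+0.042)^(−21)] / 0.042 × (1+i) = 26050 × 14.352783 = 373,890.0053
(Beginning-of-period payments → annuity-due factor ×(1+i).)

A$373,890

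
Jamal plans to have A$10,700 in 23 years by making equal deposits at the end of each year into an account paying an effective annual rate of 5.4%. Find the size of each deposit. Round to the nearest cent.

FV-annuity factor = 43.559849; PMT = 10700 / 43.559849 = 245.6390

A$245.64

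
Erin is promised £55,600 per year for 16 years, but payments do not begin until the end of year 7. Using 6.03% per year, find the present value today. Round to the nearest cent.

£394,623.33

Value one period before first payment (t=6): 55600 × [1 − (1+0.0603)^(−16)] / 0.0603 = 55600 × 10.085108 = 560,731.9791
PV₀ = 560,731.9791 / (1+0.0603)^6 = 560,731.9791 / 1.420930 = 394,623.3296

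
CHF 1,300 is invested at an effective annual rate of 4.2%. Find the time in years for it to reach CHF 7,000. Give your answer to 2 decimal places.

40.92 years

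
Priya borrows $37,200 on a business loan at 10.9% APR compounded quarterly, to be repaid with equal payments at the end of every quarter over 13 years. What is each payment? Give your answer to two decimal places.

Periodic rate i = 0.109/4 = 0.02725; n = 13 × 4 = 52 periods.
PMT = 37200 / ( [1 − (1+0.02725)^(−52)] / 0.02725 ) = 37200 / 27.630037 = 1,346.3608

$1,346.36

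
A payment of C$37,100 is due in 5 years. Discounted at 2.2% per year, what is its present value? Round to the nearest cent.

C$33,275.10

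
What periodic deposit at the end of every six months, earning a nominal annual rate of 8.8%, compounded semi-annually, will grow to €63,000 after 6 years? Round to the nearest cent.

€4,097.50

Periodic rate i = 0.088/2 = 0.044; n = 6 × 2 = 12 periods.
FV-annuity factor = 15.375213; PMT = 63000 / 15.375213 = 4,097.5042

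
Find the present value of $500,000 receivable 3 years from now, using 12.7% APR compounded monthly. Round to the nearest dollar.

$342,273

With 12 periods per year: i = 0.0105833, n = 36.
PV = 500,000 / (1 + 0.0105833)^36 = 500,000 / 1.460820 = 342,273.4950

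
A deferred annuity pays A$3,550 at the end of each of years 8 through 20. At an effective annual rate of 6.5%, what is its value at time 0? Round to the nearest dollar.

PV at t=7 (ordinary 13-year annuity): 3550 × a(13|0.065) = 3550 × 8.599742 = 30,529.0844
PV₀ = 30,529.0844 / (1+0.065)^7 = 30,529.0844 / 1.553987 = 19,645.6555

A$19,646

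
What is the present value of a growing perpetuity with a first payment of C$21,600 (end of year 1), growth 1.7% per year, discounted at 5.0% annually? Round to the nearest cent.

C$654,545.45

PV = D₁/(r − g) = 21600/(0.05 − 0.017) = 654,545.4545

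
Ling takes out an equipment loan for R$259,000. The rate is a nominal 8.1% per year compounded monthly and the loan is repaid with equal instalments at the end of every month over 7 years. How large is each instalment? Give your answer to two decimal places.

With 12 periods per year: i = 0.00675, n = 84.
PMT = 259000 / ( [1 − (1+0.00675)^(−84)] / 0.00675 ) = 259000 / 63.954639 = 4,049.7453

R$4,049.75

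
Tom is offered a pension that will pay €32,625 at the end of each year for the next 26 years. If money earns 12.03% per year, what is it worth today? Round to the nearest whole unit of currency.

Annuity factor a(26|0.1203) = 7.879000; PV = 32625 × 7.879000 = 257,052.3590

€257,052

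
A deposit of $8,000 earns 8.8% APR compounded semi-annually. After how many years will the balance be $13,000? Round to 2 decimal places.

Periodic rate i = 0.088/2 = 0.044.
(1+i)^n = 13000/8000 = 1.62500, so n = ln 1.62500 / ln 1.044 = 11.2753 half-years
= 11.2753/2 years

5.64 years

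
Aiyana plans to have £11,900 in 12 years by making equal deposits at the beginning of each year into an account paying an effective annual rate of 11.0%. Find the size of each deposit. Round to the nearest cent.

£472.00

PMT = 11900 / ( [(1+0.11)^12 − 1] / 0.11 × (1+i) ) = 11900 / 25.211638 = 472.0042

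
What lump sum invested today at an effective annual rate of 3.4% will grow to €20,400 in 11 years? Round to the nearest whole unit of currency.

€14,122

PV = FV·(1+i)^(−n) = 20,400 × 0.692268 = 14,122.2612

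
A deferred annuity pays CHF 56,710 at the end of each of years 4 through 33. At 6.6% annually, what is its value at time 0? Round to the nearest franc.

CHF 605,061

Value one period before first payment (t=3): 56710 × [1 − (1+0.066)^(−30)] / 0.066 = 56710 × 12.924414 = 732,943.5234
PV₀ = 732,943.5234 / (1+0.066)^3 = 732,943.5234 / 1.211355 = 605,060.6332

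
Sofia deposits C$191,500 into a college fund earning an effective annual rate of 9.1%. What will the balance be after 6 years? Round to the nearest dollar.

C$322,937

FV = 191,500 × (1 + 0.091)^6 = 322,936.6099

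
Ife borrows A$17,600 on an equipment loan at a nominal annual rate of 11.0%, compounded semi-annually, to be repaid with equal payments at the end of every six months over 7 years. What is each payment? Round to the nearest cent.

With 2 periods per year: i = 0.055, n = 14.
Annuity-PV factor = 9.589648; PMT = 17600 / 9.589648 = 1,835.3124

A$1,835.31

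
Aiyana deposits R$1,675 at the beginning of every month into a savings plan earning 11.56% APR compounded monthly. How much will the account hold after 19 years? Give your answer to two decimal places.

R$1,386,593.54

i = 0.1156/12 = 0.00963333 per month; n = 19·12 = 228.
Accumulation factor s(228|0.00963333) × (1+i) = 827.817036; FV = 1675 × 827.817036 = 1,386,593.5359
Payments are at the start of each period, so multiply by (1+i).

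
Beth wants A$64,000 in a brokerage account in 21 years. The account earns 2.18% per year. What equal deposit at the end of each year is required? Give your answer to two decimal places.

PMT = 64000 / ( [(1+0.0218)^21 − 1] / 0.0218 ) = 64000 / 26.276951 = 2,435.5946

A$2,435.59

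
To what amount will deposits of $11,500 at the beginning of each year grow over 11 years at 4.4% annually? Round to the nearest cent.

FV = PMT · [(1+i)^n − 1] / i × (1+i) = 11500 · 14.375213 = 165,314.9479
(annuity-due: payments at period start, so ×(1+i).)

$165,314.95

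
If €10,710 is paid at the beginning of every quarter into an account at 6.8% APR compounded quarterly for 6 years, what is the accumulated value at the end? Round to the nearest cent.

Periodic rate i = 0.068/4 = 0.017; n = 6 × 4 = 24 periods.
Accumulation factor s(24|0.017) × (1+i) = 29.831550; FV = 10710 × 29.831550 = 319,495.9052
Payments are at the start of each period, so multiply by (1+i).

€319,495.91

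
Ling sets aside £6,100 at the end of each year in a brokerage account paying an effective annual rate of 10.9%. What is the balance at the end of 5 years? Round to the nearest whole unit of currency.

FV = 6100 × [(1+0.109)^5 − 1] / 0.109 = 6100 × 6.215426 = 37,914.1004

£37,914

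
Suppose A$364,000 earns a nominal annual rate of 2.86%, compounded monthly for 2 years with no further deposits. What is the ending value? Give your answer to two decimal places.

A$385,401.56

Periodic rate i = 0.0286/12 = 0.00238333; n = 2 × 12 = 24 periods.
FV = PV·(1+i)^n = 364,000 × 1.058796 = 385,401.5634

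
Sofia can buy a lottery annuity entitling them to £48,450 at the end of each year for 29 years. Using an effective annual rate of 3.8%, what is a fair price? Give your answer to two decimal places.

PV = 48450 × [1 − (1+0.038)^(−29)] / 0.038 = 48450 × 17.393154 = 842,698.3104

£842,698.31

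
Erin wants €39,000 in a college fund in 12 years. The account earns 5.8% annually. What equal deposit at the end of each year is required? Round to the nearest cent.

PMT = 39000 / ( [(1+0.058)^12 − 1] / 0.058 ) = 39000 / 16.674261 = 2,338.9343

€2,338.93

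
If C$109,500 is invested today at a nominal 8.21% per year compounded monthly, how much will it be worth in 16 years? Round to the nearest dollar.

C$405,472

With 12 periods per year: i = 0.00684167, n = 192.
109,500 × (1+0.00684167)^192 = 109,500 × 3.702939 = 405,471.8026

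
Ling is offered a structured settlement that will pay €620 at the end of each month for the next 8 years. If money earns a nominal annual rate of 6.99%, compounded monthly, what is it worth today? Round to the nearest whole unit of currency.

With 12 periods per year: i = 0.005825, n = 96.
Annuity factor a(96|0.005825) = 73.374348; PV = 620 × 73.374348 = 45,492.0958

€45,492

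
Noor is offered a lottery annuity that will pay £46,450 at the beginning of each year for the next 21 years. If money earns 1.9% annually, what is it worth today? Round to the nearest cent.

£813,354.98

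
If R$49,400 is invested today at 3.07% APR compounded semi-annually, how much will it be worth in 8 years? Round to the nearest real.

R$63,035

Periodic rate i = 0.0307/2 = 0.01535; n = 8 × 2 = 16 periods.
49,400 × (1+0.01535)^16 = 49,400 × 1.276005 = 63,034.6462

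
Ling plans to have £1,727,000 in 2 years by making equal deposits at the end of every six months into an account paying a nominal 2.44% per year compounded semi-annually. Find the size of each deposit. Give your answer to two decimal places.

£423,928.81

i = 0.0244/2 = 0.0122 per half-year; n = 2·2 = 4.
PMT = 1.727e+06 / ( [(1+0.0122)^4 − 1] / 0.0122 ) = 1.727e+06 / 4.073797 = 423,928.8127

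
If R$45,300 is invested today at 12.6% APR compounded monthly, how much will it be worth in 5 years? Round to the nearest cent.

R$84,776.85

i = 0.126/12 = 0.0105 per month; n = 5·12 = 60.
45,300 × (1+0.0105)^60 = 45,300 × 1.871454 = 84,776.8495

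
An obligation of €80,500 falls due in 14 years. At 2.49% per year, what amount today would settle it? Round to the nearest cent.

Discount factor = (1+0.0249)^(−14) = 0.708695; PV = 80,500 × 0.708695 = 57,049.9117

€57,049.91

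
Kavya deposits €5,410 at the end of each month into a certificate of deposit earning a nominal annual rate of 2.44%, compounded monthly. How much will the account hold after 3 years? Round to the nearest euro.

i = 0.0244/12 = 0.00203333 per month; n = 3·12 = 36.
FV = 5410 × [(1+0.00203333)^36 − 1] / 0.00203333 = 5410 × 37.311022 = 201,852.6271

€201,853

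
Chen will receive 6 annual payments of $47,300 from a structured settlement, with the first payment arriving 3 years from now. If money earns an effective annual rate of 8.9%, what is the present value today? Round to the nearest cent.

PV at t=2 (ordinary 6-year annuity): 47300 × a(6|0.089) = 47300 × 4.499325 = 212,818.0606
Discount back 2 years: 212,818.0606 × (1+0.089)^(−2) = 212,818.0606 × 0.843226 = 179,453.8259

$179,453.83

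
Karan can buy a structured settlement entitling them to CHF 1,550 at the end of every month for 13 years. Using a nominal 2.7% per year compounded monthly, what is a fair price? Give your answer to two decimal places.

CHF 203,731.05

Periodic rate i = 0.027/12 = 0.00225; n = 13 × 12 = 156 periods.
Annuity factor a(156|0.00225) = 131.439388; PV = 1550 × 131.439388 = 203,731.0508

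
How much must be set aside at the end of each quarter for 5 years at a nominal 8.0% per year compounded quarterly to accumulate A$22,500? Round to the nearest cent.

i = 0.08/4 = 0.02 per quarter; n = 5·4 = 20.
PMT = 22500 / ( [(1+0.02)^20 − 1] / 0.02 ) = 22500 / 24.297370 = 926.0262

A$926.03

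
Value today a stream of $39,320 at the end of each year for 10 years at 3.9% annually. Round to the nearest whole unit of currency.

PV = PMT · [1 − (1+i)^(−n)] / i = 39320 · 8.151424 = 320,513.9922

$320,514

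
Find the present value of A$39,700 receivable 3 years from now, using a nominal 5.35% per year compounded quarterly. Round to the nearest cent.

A$33,849.19

i = 0.0535/4 = 0.013375 per quarter; n = 3·4 = 12.
PV = 39,700 / (1 + 0.013375)^12 = 39,700 / 1.172849 = 33,849.1895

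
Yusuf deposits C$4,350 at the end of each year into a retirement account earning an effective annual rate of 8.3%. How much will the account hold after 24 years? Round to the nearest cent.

FV = 4350 × [(1+0.083)^24 − 1] / 0.083 = 4350 × 69.610959 = 302,807.6735

C$302,807.67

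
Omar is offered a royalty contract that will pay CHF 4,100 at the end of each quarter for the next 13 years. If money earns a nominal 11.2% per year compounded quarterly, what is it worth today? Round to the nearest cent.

Periodic rate i = 0.112/4 = 0.028; n = 13 × 4 = 52 periods.
PV = PMT · [1 − (1+i)^(−n)] / i = 4100 · 27.218569 = 111,596.1342

CHF 111,596.13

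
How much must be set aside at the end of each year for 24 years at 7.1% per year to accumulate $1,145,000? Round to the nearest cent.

PMT = 1.145e+06 / ( [(1+0.071)^24 − 1] / 0.071 ) = 1.145e+06 / 58.977055 = 19,414.3300

$19,414.33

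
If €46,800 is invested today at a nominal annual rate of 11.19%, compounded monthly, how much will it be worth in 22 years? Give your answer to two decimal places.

€542,547.65

With 12 periods per year: i = 0.009325, n = 264.
FV = 46,800 × (1 + 0.009325)^264 = 542,547.6528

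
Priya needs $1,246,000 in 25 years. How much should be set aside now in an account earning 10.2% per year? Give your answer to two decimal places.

$109,895.06

PV = 1,246,000 / (1 + 0.102)^25 = 1,246,000 / 11.338089 = 109,895.0623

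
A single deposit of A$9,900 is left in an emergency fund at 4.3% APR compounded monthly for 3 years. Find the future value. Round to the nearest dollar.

i = 0.043/12 = 0.00358333 per month; n = 3·12 = 36.
FV = PV·(1+i)^n = 9,900 × 1.137428 = 11,260.5355

A$11,261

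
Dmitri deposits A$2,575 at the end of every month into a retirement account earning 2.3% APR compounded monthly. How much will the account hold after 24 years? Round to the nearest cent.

A$988,538.94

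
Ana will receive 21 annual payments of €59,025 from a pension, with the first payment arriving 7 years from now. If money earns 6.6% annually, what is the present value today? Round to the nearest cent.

€450,226.79

Value one period before first payment (t=6): 59025 × [1 − (1+0.066)^(−21)] / 0.066 = 59025 × 11.192795 = 660,654.7442
PV₀ = 660,654.7442 / (1+0.066)^6 = 660,654.7442 / 1.467382 = 450,226.7863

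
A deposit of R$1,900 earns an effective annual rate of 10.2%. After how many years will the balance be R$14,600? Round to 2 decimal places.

20.99 years

(1+i)^n = 14600/1900 = 7.68421, so n = ln 7.68421 / ln 1.102 = 20.9949 years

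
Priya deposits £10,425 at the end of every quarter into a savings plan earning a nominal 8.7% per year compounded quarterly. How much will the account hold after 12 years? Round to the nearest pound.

With 4 periods per year: i = 0.02175, n = 48.
FV = PMT · [(1+i)^n − 1] / i = 10425 · 83.169823 = 867,045.4030

£867,045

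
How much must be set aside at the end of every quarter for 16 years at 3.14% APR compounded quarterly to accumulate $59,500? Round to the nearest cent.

i = 0.0314/4 = 0.00785 per quarter; n = 16·4 = 64.
FV-annuity factor = 82.731736; PMT = 59500 / 82.731736 = 719.1920

$719.19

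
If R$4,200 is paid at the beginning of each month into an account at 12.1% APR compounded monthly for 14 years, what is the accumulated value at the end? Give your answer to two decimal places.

R$1,849,203.05

Periodic rate i = 0.121/12 = 0.0100833; n = 14 × 12 = 168 periods.
Accumulation factor s(168|0.0100833) × (1+i) = 440.286440; FV = 4200 × 440.286440 = 1,849,203.0466
(annuity-due: payments at period start, so ×(1+i).)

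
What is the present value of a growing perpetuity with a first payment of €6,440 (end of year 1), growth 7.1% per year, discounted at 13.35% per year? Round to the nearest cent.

€103,040.00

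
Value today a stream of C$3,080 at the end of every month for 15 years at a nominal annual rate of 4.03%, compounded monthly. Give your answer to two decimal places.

C$415,546.74

With 12 periods per year: i = 0.00335833, n = 180.
PV = 3080 × [1 − (1+0.00335833)^(−180)] / 0.00335833 = 3080 × 134.917772 = 415,546.7393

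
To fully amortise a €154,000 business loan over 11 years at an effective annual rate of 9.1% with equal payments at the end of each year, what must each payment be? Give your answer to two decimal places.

€22,736.84

Annuity-PV factor = 6.773149; PMT = 154000 / 6.773149 = 22,736.8381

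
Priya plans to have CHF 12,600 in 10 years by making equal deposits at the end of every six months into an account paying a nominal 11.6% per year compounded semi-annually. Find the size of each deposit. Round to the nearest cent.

CHF 349.96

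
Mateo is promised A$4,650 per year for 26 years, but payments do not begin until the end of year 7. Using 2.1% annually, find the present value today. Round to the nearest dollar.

A$81,599

Value one period before first payment (t=6): 4650 × [1 − (1+0.021)^(−26)] / 0.021 = 4650 × 19.878731 = 92,436.0999
PV₀ = 92,436.0999 / (1+0.021)^6 = 92,436.0999 / 1.132803 = 81,599.4367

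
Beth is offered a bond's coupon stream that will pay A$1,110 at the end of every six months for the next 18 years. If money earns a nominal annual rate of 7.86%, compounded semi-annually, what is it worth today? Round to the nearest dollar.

i = 0.0786/2 = 0.0393 per half-year; n = 18·2 = 36.
Annuity factor a(36|0.0393) = 19.092948; PV = 1110 × 19.092948 = 21,193.1720

A$21,193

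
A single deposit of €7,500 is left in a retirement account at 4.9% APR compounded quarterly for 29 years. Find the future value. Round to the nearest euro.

€30,792

Periodic rate i = 0.049/4 = 0.01225; n = 29 × 4 = 116 periods.
FV = 7,500 × (1 + 0.01225)^116 = 30,792.4592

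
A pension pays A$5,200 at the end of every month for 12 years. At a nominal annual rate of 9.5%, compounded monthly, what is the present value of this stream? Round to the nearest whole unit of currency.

Periodic rate i = 0.095/12 = 0.00791667; n = 12 × 12 = 144 periods.
PV = 5200 × [1 − (1+0.00791667)^(−144)] / 0.00791667 = 5200 × 85.735849 = 445,826.4160

A$445,826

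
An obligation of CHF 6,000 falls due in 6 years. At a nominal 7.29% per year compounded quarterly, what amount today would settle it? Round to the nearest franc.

Periodic rate i = 0.0729/4 = 0.018225; n = 6 × 4 = 24 periods.
Discount factor = (1+0.018225)^(−24) = 0.648261; PV = 6,000 × 0.648261 = 3,889.5657

CHF 3,890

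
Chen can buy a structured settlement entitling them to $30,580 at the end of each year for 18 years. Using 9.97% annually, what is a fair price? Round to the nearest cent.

$251,282.32

PV = PMT · [1 − (1+i)^(−n)] / i = 30580 · 8.217211 = 251,282.3242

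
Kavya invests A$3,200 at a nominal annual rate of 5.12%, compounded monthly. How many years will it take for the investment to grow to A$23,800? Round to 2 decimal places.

39.27 years

Periodic rate i = 0.0512/12 = 0.00426667.
(1+i)^n = 23800/3200 = 7.43750, so n = ln 7.43750 / ln 1.00427 = 471.2841 months
= 471.2841/12 years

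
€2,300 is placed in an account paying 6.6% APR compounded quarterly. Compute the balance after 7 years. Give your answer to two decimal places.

Periodic rate i = 0.066/4 = 0.0165; n = 7 × 4 = 28 periods.
2,300 × (1+0.0165)^28 = 2,300 × 1.581273 = 3,636.9268

€3,636.93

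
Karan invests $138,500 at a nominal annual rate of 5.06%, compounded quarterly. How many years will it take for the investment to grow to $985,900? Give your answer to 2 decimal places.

39.03 years

Periodic rate i = 0.0506/4 = 0.01265.
n = ln(985900/138500) / ln(1+0.01265) = ln(7.11841) / 0.012571 = 156.1322 quarters
= 156.1322/4 years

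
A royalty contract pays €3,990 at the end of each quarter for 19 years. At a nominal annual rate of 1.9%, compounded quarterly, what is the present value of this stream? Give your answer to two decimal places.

€254,037.05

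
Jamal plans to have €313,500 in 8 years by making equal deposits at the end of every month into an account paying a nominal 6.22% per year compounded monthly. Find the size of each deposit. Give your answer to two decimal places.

Periodic rate i = 0.0622/12 = 0.00518333; n = 8 × 12 = 96 periods.
PMT = 313500 / ( [(1+0.00518333)^96 − 1] / 0.00518333 ) = 313500 / 123.985201 = 2,528.5276

€2,528.53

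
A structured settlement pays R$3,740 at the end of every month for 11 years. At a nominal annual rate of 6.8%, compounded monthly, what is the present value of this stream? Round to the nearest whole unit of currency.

R$346,954

Periodic rate i = 0.068/12 = 0.00566667; n = 11 × 12 = 132 periods.
Annuity factor a(132|0.00566667) = 92.768361; PV = 3740 × 92.768361 = 346,953.6709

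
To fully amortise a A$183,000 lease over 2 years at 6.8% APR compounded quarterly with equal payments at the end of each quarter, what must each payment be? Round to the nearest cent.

With 4 periods per year: i = 0.017, n = 8.
PMT = 183000 / ( [1 − (1+0.017)^(−8)] / 0.017 ) = 183000 / 7.421123 = 24,659.3423

A$24,659.34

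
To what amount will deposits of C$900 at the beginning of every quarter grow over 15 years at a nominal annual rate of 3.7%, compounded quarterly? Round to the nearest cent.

C$72,420.77

Periodic rate i = 0.037/4 = 0.00925; n = 15 × 4 = 60 periods.
FV = 900 × [(1+0.00925)^60 − 1] / 0.00925 × (1+i) = 900 × 80.467523 = 72,420.7706
Payments are at the start of each period, so multiply by (1+i).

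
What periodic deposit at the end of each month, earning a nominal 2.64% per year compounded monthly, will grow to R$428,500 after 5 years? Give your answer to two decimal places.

Periodic rate i = 0.0264/12 = 0.0022; n = 5 × 12 = 60 periods.
PMT = 428500 / ( [(1+0.0022)^60 − 1] / 0.0022 ) = 428500 / 64.064948 = 6,688.5249

R$6,688.52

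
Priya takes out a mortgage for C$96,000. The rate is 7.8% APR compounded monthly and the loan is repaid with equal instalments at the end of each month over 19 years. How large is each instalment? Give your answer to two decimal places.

C$808.58

With 12 periods per year: i = 0.0065, n = 228.
Annuity-PV factor = 118.726924; PMT = 96000 / 118.726924 = 808.5782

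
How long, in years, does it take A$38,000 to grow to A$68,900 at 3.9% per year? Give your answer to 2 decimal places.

15.55 years

n = ln(68900/38000) / ln(1+0.039) = ln(1.81316) / 0.038259 = 15.5538 years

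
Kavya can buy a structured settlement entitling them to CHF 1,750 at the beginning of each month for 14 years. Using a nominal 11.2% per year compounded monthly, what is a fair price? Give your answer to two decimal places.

With 12 periods per year: i = 0.00933333, n = 168.
PV = PMT · [1 − (1+i)^(−n)] / i × (1+i) = 1750 · 85.434677 = 149,510.6845
(Beginning-of-period payments → annuity-due factor ×(1+i).)

CHF 149,510.68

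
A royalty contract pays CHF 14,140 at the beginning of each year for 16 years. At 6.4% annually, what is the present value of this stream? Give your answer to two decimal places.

CHF 147,952.05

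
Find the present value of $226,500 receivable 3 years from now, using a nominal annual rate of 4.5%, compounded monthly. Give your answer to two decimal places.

With 12 periods per year: i = 0.00375, n = 36.
Discount factor = (1+0.00375)^(−36) = 0.873937; PV = 226,500 × 0.873937 = 197,946.6280

$197,946.63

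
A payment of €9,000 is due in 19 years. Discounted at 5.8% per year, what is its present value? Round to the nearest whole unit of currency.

€3,083

PV = 9,000 / (1 + 0.058)^19 = 9,000 / 2.918957 = 3,083.2932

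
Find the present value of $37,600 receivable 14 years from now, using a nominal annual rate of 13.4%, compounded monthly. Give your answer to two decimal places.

$5,820.59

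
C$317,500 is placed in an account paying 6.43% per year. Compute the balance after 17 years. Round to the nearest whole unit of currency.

C$915,868

FV = PV·(1+i)^n = 317,500 × 2.884623 = 915,867.7911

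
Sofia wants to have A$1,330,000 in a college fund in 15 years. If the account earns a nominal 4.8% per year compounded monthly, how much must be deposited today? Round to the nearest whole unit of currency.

A$648,311

Periodic rate i = 0.048/12 = 0.004; n = 15 × 12 = 180 periods.
PV = FV·(1+i)^(−n) = 1,330,000 × 0.487452 = 648,310.9178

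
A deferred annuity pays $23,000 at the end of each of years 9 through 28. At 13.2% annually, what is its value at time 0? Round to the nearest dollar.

Value one period before first payment (t=8): 23000 × [1 − (1+0.132)^(−20)] / 0.132 = 23000 × 6.941161 = 159,646.7095
Discount back 8 years: 159,646.7095 × (1+0.132)^(−8) = 159,646.7095 × 0.370876 = 59,209.1132

$59,209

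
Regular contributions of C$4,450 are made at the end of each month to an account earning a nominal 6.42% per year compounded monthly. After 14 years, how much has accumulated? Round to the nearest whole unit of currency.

With 12 periods per year: i = 0.00535, n = 168.
FV = 4450 × [(1+0.00535)^168 − 1] / 0.00535 = 4450 × 271.172874 = 1,206,719.2905

C$1,206,719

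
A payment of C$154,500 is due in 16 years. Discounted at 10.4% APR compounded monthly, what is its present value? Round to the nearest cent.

C$29,469.72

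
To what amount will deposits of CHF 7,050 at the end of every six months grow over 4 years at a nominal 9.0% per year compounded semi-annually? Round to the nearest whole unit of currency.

i = 0.09/2 = 0.045 per half-year; n = 4·2 = 8.
Accumulation factor s(8|0.045) = 9.380014; FV = 7050 × 9.380014 = 66,129.0960

CHF 66,129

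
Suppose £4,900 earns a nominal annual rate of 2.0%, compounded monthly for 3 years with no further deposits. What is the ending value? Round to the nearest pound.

£5,203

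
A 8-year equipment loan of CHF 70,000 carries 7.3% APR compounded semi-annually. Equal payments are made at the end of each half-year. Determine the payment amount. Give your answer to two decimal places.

With 2 periods per year: i = 0.0365, n = 16.
PMT = 70000 / ( [1 − (1+0.0365)^(−16)] / 0.0365 ) = 70000 / 11.959004 = 5,853.3300

CHF 5,853.33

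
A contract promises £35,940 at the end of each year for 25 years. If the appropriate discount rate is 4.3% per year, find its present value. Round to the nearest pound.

PV = PMT · [1 − (1+i)^(−n)] / i = 35940 · 15.138285 = 544,069.9714

£544,070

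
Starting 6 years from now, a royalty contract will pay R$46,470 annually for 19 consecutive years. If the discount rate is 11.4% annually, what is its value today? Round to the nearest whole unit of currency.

R$207,047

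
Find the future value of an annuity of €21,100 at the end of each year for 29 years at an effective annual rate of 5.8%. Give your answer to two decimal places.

€1,502,323.71

Accumulation factor s(29|0.058) = 71.200176; FV = 21100 × 71.200176 = 1,502,323.7065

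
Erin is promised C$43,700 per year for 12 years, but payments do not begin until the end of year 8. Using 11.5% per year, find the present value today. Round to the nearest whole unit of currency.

C$129,326

PV at t=7 (ordinary 12-year annuity): 43700 × a(12|0.115) = 43700 × 6.340583 = 277,083.4574
PV₀ = 277,083.4574 / (1+0.115)^7 = 277,083.4574 / 2.142516 = 129,326.2028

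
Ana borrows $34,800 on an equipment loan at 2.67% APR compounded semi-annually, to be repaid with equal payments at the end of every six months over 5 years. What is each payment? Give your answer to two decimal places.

$3,740.60

With 2 periods per year: i = 0.01335, n = 10.
PMT = 34800 / ( [1 − (1+0.01335)^(−10)] / 0.01335 ) = 34800 / 9.303319 = 3,740.6004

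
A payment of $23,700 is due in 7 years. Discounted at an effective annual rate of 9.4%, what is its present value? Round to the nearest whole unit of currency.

$12,637

Discount factor = (1+0.094)^(−7) = 0.533186; PV = 23,700 × 0.533186 = 12,636.5084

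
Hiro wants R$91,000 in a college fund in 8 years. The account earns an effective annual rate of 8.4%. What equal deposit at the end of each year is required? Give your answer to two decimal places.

R$8,432.54

PMT = 91000 / ( [(1+0.084)^8 − 1] / 0.084 ) = 91000 / 10.791533 = 8,432.5366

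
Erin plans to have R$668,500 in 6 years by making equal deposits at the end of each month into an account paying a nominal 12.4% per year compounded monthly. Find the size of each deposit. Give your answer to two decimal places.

R$6,300.94

Periodic rate i = 0.124/12 = 0.0103333; n = 6 × 12 = 72 periods.
FV-annuity factor = 106.095251; PMT = 668500 / 106.095251 = 6,300.9418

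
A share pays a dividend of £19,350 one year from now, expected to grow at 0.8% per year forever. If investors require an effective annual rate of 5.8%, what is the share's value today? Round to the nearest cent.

£387,000.00

PV = D₁/(r − g) = 19350/(0.058 − 0.008) = 387,000.0000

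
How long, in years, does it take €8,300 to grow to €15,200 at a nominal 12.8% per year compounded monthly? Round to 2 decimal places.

4.75 years

Periodic rate i = 0.128/12 = 0.0106667.
(1+i)^n = 15200/8300 = 1.83133, so n = ln 1.83133 / ln 1.01067 = 57.0245 months
= 57.0245/12 years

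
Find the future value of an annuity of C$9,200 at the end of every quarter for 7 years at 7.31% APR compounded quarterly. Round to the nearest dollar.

With 4 periods per year: i = 0.018275, n = 28.
Accumulation factor s(28|0.018275) = 36.138798; FV = 9200 × 36.138798 = 332,476.9392

C$332,477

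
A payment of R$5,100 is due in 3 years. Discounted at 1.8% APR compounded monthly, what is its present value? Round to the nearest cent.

With 12 periods per year: i = 0.0015, n = 36.
PV = 5,100 / (1 + 0.0015)^36 = 5,100 / 1.055442 = 4,832.0992

R$4,832.10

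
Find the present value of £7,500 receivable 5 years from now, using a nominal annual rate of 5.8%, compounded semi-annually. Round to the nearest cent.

Periodic rate i = 0.058/2 = 0.029; n = 5 × 2 = 10 periods.
PV = 7,500 / (1 + 0.029)^10 = 7,500 / 1.330926 = 5,635.1764

£5,635.18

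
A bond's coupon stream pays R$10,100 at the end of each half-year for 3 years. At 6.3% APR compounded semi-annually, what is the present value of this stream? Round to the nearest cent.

With 2 periods per year: i = 0.0315, n = 6.
PV = 10100 × [1 − (1+0.0315)^(−6)] / 0.0315 = 10100 × 5.390362 = 54,442.6590

R$54,442.66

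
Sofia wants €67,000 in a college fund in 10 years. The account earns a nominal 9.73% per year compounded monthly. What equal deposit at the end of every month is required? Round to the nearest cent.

i = 0.0973/12 = 0.00810833 per month; n = 10·12 = 120.
FV-annuity factor = 201.707225; PMT = 67000 / 201.707225 = 332.1646

€332.16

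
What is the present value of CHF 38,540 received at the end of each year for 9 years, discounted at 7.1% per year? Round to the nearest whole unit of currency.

PV = 38540 × [1 − (1+0.071)^(−9)] / 0.071 = 38540 × 6.487607 = 250,032.3727

CHF 250,032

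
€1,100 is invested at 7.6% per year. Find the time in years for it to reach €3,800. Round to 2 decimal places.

16.92 years

n = ln(3800/1100) / ln(1+0.076) = ln(3.45455) / 0.073250 = 16.9240 years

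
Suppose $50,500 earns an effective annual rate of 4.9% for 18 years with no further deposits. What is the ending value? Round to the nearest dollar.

FV = PV·(1+i)^n = 50,500 × 2.365695 = 119,467.6073

$119,468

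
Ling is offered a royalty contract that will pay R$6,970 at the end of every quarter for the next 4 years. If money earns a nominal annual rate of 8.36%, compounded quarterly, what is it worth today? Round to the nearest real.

R$93,965

i = 0.0836/4 = 0.0209 per quarter; n = 4·4 = 16.
PV = PMT · [1 − (1+i)^(−n)] / i = 6970 · 13.481407 = 93,965.4061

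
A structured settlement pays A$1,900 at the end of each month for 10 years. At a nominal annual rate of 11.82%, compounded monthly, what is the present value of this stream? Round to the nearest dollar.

A$133,397

Periodic rate i = 0.1182/12 = 0.00985; n = 10 × 12 = 120 periods.
PV = PMT · [1 − (1+i)^(−n)] / i = 1900 · 70.208782 = 133,396.6853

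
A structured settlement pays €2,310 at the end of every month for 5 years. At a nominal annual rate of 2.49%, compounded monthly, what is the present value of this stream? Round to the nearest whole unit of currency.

€130,193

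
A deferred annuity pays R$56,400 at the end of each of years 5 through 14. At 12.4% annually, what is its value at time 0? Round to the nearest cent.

Value one period before first payment (t=4): 56400 × [1 − (1+0.124)^(−10)] / 0.124 = 56400 × 5.558896 = 313,521.7431
Discount back 4 years: 313,521.7431 × (1+0.124)^(−4) = 313,521.7431 × 0.626520 = 196,427.5592

R$196,427.56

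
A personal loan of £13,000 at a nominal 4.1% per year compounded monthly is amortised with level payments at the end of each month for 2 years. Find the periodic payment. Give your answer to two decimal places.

£565.10

With 12 periods per year: i = 0.00341667, n = 24.
Annuity-PV factor = 23.004665; PMT = 13000 / 23.004665 = 565.1028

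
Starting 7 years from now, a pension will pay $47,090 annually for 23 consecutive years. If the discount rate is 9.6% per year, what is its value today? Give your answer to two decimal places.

Value one period before first payment (t=6): 47090 × [1 − (1+0.096)^(−23)] / 0.096 = 47090 × 9.151680 = 430,952.6011
PV₀ = 430,952.6011 / (1+0.096)^6 = 430,952.6011 / 1.733258 = 248,637.2430

$248,637.24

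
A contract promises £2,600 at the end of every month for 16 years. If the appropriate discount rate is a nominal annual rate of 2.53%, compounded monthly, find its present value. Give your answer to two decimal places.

£410,169.56

Periodic rate i = 0.0253/12 = 0.00210833; n = 16 × 12 = 192 periods.
Annuity factor a(192|0.00210833) = 157.757524; PV = 2600 × 157.757524 = 410,169.5614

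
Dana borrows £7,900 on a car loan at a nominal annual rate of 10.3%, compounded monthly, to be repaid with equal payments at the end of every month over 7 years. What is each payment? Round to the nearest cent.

With 12 periods per year: i = 0.00858333, n = 84.
Annuity-PV factor = 59.677964; PMT = 7900 / 59.677964 = 132.3772

£132.38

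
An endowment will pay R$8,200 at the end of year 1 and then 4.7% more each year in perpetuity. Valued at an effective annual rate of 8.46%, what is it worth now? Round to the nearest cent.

PV = PMT / (i − g) = 8200 / (0.0846 − 0.047) = 8200 / 0.037600 = 218,085.1064

R$218,085.11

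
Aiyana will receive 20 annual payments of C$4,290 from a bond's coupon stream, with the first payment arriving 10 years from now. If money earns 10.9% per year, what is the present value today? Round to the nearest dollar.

PV at t=9 (ordinary 20-year annuity): 4290 × a(20|0.109) = 4290 × 8.015688 = 34,387.3005
Discount back 9 years: 34,387.3005 × (1+0.109)^(−9) = 34,387.3005 × 0.394109 = 13,552.3363

C$13,552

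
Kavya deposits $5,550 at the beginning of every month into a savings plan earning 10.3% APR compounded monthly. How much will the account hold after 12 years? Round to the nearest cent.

$1,580,629.19

With 12 periods per year: i = 0.00858333, n = 144.
FV = 5550 × [(1+0.00858333)^144 − 1] / 0.00858333 × (1+i) = 5550 × 284.798053 = 1,580,629.1945
Payments are at the start of each period, so multiply by (1+i).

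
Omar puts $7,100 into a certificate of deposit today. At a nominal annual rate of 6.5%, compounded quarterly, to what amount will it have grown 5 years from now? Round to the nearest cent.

$9,800.98

With 4 periods per year: i = 0.01625, n = 20.
FV = 7,100 × (1 + 0.01625)^20 = 9,800.9804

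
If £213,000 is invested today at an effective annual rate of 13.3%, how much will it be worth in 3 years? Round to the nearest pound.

£309,791

FV = 213,000 × (1 + 0.133)^3 = 309,791.3827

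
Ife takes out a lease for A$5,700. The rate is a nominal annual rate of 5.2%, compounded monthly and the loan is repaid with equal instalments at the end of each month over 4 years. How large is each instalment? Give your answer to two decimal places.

With 12 periods per year: i = 0.00433333, n = 48.
PMT = 5700 / ( [1 − (1+0.00433333)^(−48)] / 0.00433333 ) = 5700 / 43.252592 = 131.7840

A$131.78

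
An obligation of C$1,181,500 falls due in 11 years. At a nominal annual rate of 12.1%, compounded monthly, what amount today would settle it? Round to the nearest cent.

Periodic rate i = 0.121/12 = 0.0100833; n = 11 × 12 = 132 periods.
Discount factor = (1+0.0100833)^(−132) = 0.265980; PV = 1,181,500 × 0.265980 = 314,255.3224

C$314,255.32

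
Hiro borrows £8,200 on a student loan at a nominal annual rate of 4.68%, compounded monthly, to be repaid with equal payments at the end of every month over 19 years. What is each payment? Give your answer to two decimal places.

£54.36

i = 0.0468/12 = 0.0039 per month; n = 19·12 = 228.
Annuity-PV factor = 150.847231; PMT = 8200 / 150.847231 = 54.3596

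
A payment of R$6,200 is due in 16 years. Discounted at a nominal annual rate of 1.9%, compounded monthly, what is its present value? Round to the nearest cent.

R$4,575.84

i = 0.019/12 = 0.00158333 per month; n = 16·12 = 192.
Discount factor = (1+0.00158333)^(−192) = 0.738038; PV = 6,200 × 0.738038 = 4,575.8373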